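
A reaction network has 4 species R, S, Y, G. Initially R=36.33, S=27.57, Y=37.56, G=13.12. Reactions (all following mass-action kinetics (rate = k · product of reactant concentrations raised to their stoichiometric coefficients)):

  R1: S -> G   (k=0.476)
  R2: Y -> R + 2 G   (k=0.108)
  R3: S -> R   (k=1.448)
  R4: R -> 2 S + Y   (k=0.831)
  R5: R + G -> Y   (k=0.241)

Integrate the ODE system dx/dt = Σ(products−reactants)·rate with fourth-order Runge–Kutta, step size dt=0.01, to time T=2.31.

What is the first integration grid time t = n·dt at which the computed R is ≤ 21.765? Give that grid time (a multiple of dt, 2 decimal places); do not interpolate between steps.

RK4 with dt=0.01: 231 steps to T=2.31. Trajectory (selected grid times):
t=0.00: R=36.33 S=27.57 Y=37.56 G=13.12
t=0.26: R=27.20 S=26.83 Y=57.03 G=4.93
t=0.51: R=25.73 S=25.26 Y=67.92 G=4.30
t=0.77: R=24.66 S=23.87 Y=78.23 G=4.52
t=1.03: R=23.43 S=22.64 Y=88.22 G=4.95
t=1.28: R=22.07 S=21.49 Y=97.57 G=5.47
t=1.33: R=21.78 S=21.25 Y=99.40 G=5.58
t=1.34: R=21.72 S=21.20 Y=99.77 G=5.60
t=1.54: R=20.50 S=20.25 Y=106.99 G=6.10
t=1.80: R=18.81 S=18.94 Y=116.06 G=6.84
t=2.05: R=17.11 S=17.61 Y=124.38 G=7.67
t=2.31: R=15.29 S=16.16 Y=132.56 G=8.70
R(1.33)=21.777 > 21.765 but R(1.34)=21.718 ≤ 21.765, so the first grid time is t=1.34.

Threshold first reached at t = 1.34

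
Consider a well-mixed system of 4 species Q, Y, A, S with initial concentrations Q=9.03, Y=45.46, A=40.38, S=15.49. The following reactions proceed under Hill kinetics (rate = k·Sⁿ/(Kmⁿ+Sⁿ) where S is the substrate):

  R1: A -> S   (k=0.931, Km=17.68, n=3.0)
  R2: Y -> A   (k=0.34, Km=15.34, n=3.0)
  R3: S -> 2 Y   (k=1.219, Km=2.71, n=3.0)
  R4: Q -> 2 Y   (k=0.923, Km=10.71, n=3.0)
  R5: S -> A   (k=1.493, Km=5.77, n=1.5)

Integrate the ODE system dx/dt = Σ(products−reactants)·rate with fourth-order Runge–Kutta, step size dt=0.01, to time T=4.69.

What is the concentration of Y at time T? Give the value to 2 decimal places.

RK4 with dt=0.01: 469 steps to T=4.69. Trajectory (selected grid times):
t=0.00: Q=9.03 Y=45.46 A=40.38 S=15.49
t=0.52: Q=8.85 Y=46.90 A=40.73 S=14.68
t=1.04: Q=8.68 Y=48.33 A=41.07 S=13.88
t=1.56: Q=8.52 Y=49.74 A=41.40 S=13.09
t=2.08: Q=8.36 Y=51.14 A=41.72 S=12.32
t=2.61: Q=8.21 Y=52.55 A=42.03 S=11.55
t=3.13: Q=8.06 Y=53.92 A=42.32 S=10.81
t=3.65: Q=7.92 Y=55.28 A=42.59 S=10.09
t=4.17: Q=7.78 Y=56.62 A=42.84 S=9.39
t=4.69: Q=7.65 Y=57.94 A=43.08 S=8.71
Read off Y at T=4.69: 57.94

Y at T = 57.94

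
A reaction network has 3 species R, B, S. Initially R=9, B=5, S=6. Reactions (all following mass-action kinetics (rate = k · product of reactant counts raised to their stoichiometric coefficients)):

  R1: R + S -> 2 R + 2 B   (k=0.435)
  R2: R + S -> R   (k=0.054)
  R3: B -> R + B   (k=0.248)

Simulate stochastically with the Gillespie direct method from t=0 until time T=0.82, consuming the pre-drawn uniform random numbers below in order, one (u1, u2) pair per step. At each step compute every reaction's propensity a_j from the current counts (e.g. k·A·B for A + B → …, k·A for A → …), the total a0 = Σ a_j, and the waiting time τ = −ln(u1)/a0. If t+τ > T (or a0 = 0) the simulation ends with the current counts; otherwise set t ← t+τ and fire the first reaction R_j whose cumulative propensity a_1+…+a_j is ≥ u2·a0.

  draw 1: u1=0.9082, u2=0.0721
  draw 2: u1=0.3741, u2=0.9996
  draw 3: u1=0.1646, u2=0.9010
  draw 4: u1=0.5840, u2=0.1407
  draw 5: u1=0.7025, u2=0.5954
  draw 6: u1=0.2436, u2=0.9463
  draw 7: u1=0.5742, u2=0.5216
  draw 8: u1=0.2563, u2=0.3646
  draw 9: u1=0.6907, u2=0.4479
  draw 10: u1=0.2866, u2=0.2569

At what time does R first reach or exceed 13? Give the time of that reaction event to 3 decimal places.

t=0.000: R=9 B=5 S=6
Draw 1: a1=23.490, a2=2.916, a3=1.240, a0=27.646; τ=−ln(0.9082)/27.646=0.003 → t=0.003; u2·a0=0.0721·27.646=1.993 ≤ a1=23.490 → R1 fires; R=10 B=7 S=5
Draw 2: a1=21.750, a2=2.700, a3=1.736, a0=26.186; τ=−ln(0.3741)/26.186=0.038 → t=0.041; u2·a0=0.9996·26.186=26.176; a1+a2=24.450 < 26.176 ≤ a1+…+a3=26.186 → R3 fires; R=11 B=7 S=5
Draw 3: a1=23.925, a2=2.970, a3=1.736, a0=28.631; τ=−ln(0.1646)/28.631=0.063 → t=0.104; u2·a0=0.9010·28.631=25.797; a1=23.925 < 25.797 ≤ a1+a2=26.895 → R2 fires; R=11 B=7 S=4
Draw 4: a1=19.140, a2=2.376, a3=1.736, a0=23.252; τ=−ln(0.5840)/23.252=0.023 → t=0.127; u2·a0=0.1407·23.252=3.272 ≤ a1=19.140 → R1 fires; R=12 B=9 S=3
Draw 5: a1=15.660, a2=1.944, a3=2.232, a0=19.836; τ=−ln(0.7025)/19.836=0.018 → t=0.145; u2·a0=0.5954·19.836=11.810 ≤ a1=15.660 → R1 fires; R=13 B=11 S=2
Draw 6: a1=11.310, a2=1.404, a3=2.728, a0=15.442; τ=−ln(0.2436)/15.442=0.091 → t=0.236; u2·a0=0.9463·15.442=14.613; a1+a2=12.714 < 14.613 ≤ a1+…+a3=15.442 → R3 fires; R=14 B=11 S=2
Draw 7: a1=12.180, a2=1.512, a3=2.728, a0=16.420; τ=−ln(0.5742)/16.420=0.034 → t=0.270; u2·a0=0.5216·16.420=8.565 ≤ a1=12.180 → R1 fires; R=15 B=13 S=1
Draw 8: a1=6.525, a2=0.810, a3=3.224, a0=10.559; τ=−ln(0.2563)/10.559=0.129 → t=0.399; u2·a0=0.3646·10.559=3.850 ≤ a1=6.525 → R1 fires; R=16 B=15 S=0
Draw 9: a1=0.000, a2=0.000, a3=3.720, a0=3.720; τ=−ln(0.6907)/3.720=0.099 → t=0.499; u2·a0=0.4479·3.720=1.666; a1+a2=0.000 < 1.666 ≤ a1+…+a3=3.720 → R3 fires; R=17 B=15 S=0
Draw 10: a1=0.000, a2=0.000, a3=3.720, a0=3.720; τ=−ln(0.2866)/3.720=0.336 → t=0.835 > T=0.82: stop.
R first becomes ≥ 13 when it reaches 13 at the event at t=0.145.

Threshold first reached at t = 0.145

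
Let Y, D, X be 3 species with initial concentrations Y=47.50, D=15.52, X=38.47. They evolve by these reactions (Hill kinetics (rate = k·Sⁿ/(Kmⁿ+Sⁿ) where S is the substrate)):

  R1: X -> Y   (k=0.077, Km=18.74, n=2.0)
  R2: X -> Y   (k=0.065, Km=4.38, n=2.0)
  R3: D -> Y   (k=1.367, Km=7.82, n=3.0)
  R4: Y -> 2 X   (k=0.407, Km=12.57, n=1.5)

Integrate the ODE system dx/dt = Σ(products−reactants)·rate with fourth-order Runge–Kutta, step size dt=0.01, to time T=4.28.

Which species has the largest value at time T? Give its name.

Dominant species at T: Y

RK4 with dt=0.01: 428 steps to T=4.28. Trajectory (selected grid times):
t=0.00: Y=47.50 D=15.52 X=38.47
t=0.48: Y=47.97 D=14.94 X=38.75
t=0.95: Y=48.42 D=14.38 X=39.03
t=1.43: Y=48.86 D=13.82 X=39.32
t=1.90: Y=49.29 D=13.28 X=39.59
t=2.38: Y=49.72 D=12.75 X=39.88
t=2.85: Y=50.13 D=12.23 X=40.16
t=3.33: Y=50.53 D=11.72 X=40.45
t=3.80: Y=50.90 D=11.23 X=40.73
t=4.28: Y=51.27 D=10.75 X=41.01
At T=4.28: Y=51.27 D=10.75 X=41.01; the largest is Y.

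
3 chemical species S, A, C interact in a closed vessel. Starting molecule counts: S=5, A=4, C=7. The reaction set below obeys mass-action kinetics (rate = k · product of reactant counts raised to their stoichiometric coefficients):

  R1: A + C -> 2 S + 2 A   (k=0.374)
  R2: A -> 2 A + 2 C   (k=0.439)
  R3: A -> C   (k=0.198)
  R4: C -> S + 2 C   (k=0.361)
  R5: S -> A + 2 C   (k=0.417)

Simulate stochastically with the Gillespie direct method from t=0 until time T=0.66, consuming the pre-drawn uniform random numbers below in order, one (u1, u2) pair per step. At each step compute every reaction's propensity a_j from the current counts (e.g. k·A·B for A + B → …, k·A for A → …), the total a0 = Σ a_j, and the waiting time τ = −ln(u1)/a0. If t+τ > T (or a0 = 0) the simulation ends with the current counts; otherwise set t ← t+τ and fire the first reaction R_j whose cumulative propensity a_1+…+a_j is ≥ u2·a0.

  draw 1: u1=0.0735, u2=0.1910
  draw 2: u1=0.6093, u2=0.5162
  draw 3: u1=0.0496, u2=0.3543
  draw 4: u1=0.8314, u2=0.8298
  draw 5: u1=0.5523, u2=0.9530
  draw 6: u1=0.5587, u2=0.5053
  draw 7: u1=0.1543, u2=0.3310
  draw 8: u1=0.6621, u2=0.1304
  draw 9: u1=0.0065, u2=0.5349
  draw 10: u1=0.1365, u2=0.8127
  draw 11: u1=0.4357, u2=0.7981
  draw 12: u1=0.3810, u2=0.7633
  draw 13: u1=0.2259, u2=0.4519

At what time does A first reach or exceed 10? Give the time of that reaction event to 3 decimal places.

Threshold first reached at t = 0.363

t=0.000: S=5 A=4 C=7
Draw 1: a1=10.472, a2=1.756, a3=0.792, a4=2.527, a5=2.085, a0=17.632; τ=−ln(0.0735)/17.632=0.148 → t=0.148; u2·a0=0.1910·17.632=3.368 ≤ a1=10.472 → R1 fires; S=7 A=5 C=6
Draw 2: a1=11.220, a2=2.195, a3=0.990, a4=2.166, a5=2.919, a0=19.490; τ=−ln(0.6093)/19.490=0.025 → t=0.173; u2·a0=0.5162·19.490=10.061 ≤ a1=11.220 → R1 fires; S=9 A=6 C=5
Draw 3: a1=11.220, a2=2.634, a3=1.188, a4=1.805, a5=3.753, a0=20.600; τ=−ln(0.0496)/20.600=0.146 → t=0.319; u2·a0=0.3543·20.600=7.299 ≤ a1=11.220 → R1 fires; S=11 A=7 C=4
Draw 4: a1=10.472, a2=3.073, a3=1.386, a4=1.444, a5=4.587, a0=20.962; τ=−ln(0.8314)/20.962=0.009 → t=0.328; u2·a0=0.8298·20.962=17.394; a1+…+a4=16.375 < 17.394 ≤ a1+…+a5=20.962 → R5 fires; S=10 A=8 C=6
Draw 5: a1=17.952, a2=3.512, a3=1.584, a4=2.166, a5=4.170, a0=29.384; τ=−ln(0.5523)/29.384=0.020 → t=0.348; u2·a0=0.9530·29.384=28.003; a1+…+a4=25.214 < 28.003 ≤ a1+…+a5=29.384 → R5 fires; S=9 A=9 C=8
Draw 6: a1=26.928, a2=3.951, a3=1.782, a4=2.888, a5=3.753, a0=39.302; τ=−ln(0.5587)/39.302=0.015 → t=0.363; u2·a0=0.5053·39.302=19.859 ≤ a1=26.928 → R1 fires; S=11 A=10 C=7
Draw 7: a1=26.180, a2=4.390, a3=1.980, a4=2.527, a5=4.587, a0=39.664; τ=−ln(0.1543)/39.664=0.047 → t=0.410; u2·a0=0.3310·39.664=13.129 ≤ a1=26.180 → R1 fires; S=13 A=11 C=6
Draw 8: a1=24.684, a2=4.829, a3=2.178, a4=2.166, a5=5.421, a0=39.278; τ=−ln(0.6621)/39.278=0.010 → t=0.421; u2·a0=0.1304·39.278=5.122 ≤ a1=24.684 → R1 fires; S=15 A=12 C=5
Draw 9: a1=22.440, a2=5.268, a3=2.376, a4=1.805, a5=6.255, a0=38.144; τ=−ln(0.0065)/38.144=0.132 → t=0.553; u2·a0=0.5349·38.144=20.403 ≤ a1=22.440 → R1 fires; S=17 A=13 C=4
Draw 10: a1=19.448, a2=5.707, a3=2.574, a4=1.444, a5=7.089, a0=36.262; τ=−ln(0.1365)/36.262=0.055 → t=0.608; u2·a0=0.8127·36.262=29.470; a1+…+a4=29.173 < 29.470 ≤ a1+…+a5=36.262 → R5 fires; S=16 A=14 C=6
Draw 11: a1=31.416, a2=6.146, a3=2.772, a4=2.166, a5=6.672, a0=49.172; τ=−ln(0.4357)/49.172=0.017 → t=0.625; u2·a0=0.7981·49.172=39.244; a1+a2=37.562 < 39.244 ≤ a1+…+a3=40.334 → R3 fires; S=16 A=13 C=7
Draw 12: a1=34.034, a2=5.707, a3=2.574, a4=2.527, a5=6.672, a0=51.514; τ=−ln(0.3810)/51.514=0.019 → t=0.643; u2·a0=0.7633·51.514=39.321; a1=34.034 < 39.321 ≤ a1+a2=39.741 → R2 fires; S=16 A=14 C=9
Draw 13: a1=47.124, a2=6.146, a3=2.772, a4=3.249, a5=6.672, a0=65.963; τ=−ln(0.2259)/65.963=0.023 → t=0.666 > T=0.66: stop.
A first becomes ≥ 10 when it reaches 10 at the event at t=0.363.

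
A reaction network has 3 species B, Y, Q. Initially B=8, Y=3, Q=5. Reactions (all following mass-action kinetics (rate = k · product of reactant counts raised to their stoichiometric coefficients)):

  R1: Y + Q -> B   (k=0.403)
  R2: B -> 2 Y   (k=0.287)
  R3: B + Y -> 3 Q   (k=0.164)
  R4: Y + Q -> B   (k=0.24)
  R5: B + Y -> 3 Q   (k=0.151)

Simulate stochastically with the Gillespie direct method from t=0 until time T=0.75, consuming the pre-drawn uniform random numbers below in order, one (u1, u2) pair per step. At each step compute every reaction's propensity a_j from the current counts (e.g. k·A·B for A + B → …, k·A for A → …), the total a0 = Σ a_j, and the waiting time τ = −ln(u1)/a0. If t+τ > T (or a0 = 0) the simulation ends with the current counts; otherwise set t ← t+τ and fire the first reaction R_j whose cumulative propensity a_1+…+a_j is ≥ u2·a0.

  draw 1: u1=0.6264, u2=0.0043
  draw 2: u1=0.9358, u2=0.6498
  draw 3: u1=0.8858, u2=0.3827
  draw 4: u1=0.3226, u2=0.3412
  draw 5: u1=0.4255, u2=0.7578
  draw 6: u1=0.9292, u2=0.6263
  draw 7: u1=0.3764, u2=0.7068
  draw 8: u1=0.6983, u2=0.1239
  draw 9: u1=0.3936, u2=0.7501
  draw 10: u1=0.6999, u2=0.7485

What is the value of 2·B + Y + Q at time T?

Value at T = 24

Check how each reaction changes W = 2·B + Y + Q (weight of products minus weight of reactants):
R1: Y + Q -> B: (2·1) − (1·1 + 1·1) = 2 − 2 = 0
R2: B -> 2 Y: (1·2) − (2·1) = 2 − 2 = 0
R3: B + Y -> 3 Q: (1·3) − (2·1 + 1·1) = 3 − 3 = 0
R4: Y + Q -> B: (2·1) − (1·1 + 1·1) = 2 − 2 = 0
R5: B + Y -> 3 Q: (1·3) − (2·1 + 1·1) = 3 − 3 = 0
Every reaction leaves W unchanged, so W is conserved and no simulation is needed: W(T) = W(0) = 2·8 + 3 + 5 = 24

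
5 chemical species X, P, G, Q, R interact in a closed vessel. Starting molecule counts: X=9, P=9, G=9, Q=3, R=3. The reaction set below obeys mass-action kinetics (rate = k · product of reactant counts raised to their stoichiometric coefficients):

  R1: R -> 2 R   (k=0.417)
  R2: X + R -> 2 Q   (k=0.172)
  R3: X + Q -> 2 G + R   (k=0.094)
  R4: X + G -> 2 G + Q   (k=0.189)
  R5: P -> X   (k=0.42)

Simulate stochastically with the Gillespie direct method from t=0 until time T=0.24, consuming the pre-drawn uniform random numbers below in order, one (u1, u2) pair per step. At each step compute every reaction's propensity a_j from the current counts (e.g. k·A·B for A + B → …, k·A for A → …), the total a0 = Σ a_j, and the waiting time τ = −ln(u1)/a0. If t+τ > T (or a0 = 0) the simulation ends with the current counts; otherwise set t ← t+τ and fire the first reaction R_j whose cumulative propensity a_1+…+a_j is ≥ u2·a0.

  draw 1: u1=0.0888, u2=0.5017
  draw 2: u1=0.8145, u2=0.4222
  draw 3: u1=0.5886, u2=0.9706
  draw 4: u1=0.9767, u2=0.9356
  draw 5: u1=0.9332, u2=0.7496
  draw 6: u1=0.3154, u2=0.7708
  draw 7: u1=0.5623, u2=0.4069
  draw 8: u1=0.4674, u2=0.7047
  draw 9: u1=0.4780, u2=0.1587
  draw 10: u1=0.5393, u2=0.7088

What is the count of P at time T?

t=0.000: X=9 P=9 G=9 Q=3 R=3
Draw 1: a1=1.251, a2=4.644, a3=2.538, a4=15.309, a5=3.780, a0=27.522; τ=−ln(0.0888)/27.522=0.088 → t=0.088; u2·a0=0.5017·27.522=13.808; a1+…+a3=8.433 < 13.808 ≤ a1+…+a4=23.742 → R4 fires; X=8 P=9 G=10 Q=4 R=3
Draw 2: a1=1.251, a2=4.128, a3=3.008, a4=15.120, a5=3.780, a0=27.287; τ=−ln(0.8145)/27.287=0.008 → t=0.095; u2·a0=0.4222·27.287=11.521; a1+…+a3=8.387 < 11.521 ≤ a1+…+a4=23.507 → R4 fires; X=7 P=9 G=11 Q=5 R=3
Draw 3: a1=1.251, a2=3.612, a3=3.290, a4=14.553, a5=3.780, a0=26.486; τ=−ln(0.5886)/26.486=0.020 → t=0.116; u2·a0=0.9706·26.486=25.707; a1+…+a4=22.706 < 25.707 ≤ a1+…+a5=26.486 → R5 fires; X=8 P=8 G=11 Q=5 R=3
Draw 4: a1=1.251, a2=4.128, a3=3.760, a4=16.632, a5=3.360, a0=29.131; τ=−ln(0.9767)/29.131=0.001 → t=0.116; u2·a0=0.9356·29.131=27.255; a1+…+a4=25.771 < 27.255 ≤ a1+…+a5=29.131 → R5 fires; X=9 P=7 G=11 Q=5 R=3
Draw 5: a1=1.251, a2=4.644, a3=4.230, a4=18.711, a5=2.940, a0=31.776; τ=−ln(0.9332)/31.776=0.002 → t=0.118; u2·a0=0.7496·31.776=23.819; a1+…+a3=10.125 < 23.819 ≤ a1+…+a4=28.836 → R4 fires; X=8 P=7 G=12 Q=6 R=3
Draw 6: a1=1.251, a2=4.128, a3=4.512, a4=18.144, a5=2.940, a0=30.975; τ=−ln(0.3154)/30.975=0.037 → t=0.156; u2·a0=0.7708·30.975=23.876; a1+…+a3=9.891 < 23.876 ≤ a1+…+a4=28.035 → R4 fires; X=7 P=7 G=13 Q=7 R=3
Draw 7: a1=1.251, a2=3.612, a3=4.606, a4=17.199, a5=2.940, a0=29.608; τ=−ln(0.5623)/29.608=0.019 → t=0.175; u2·a0=0.4069·29.608=12.047; a1+…+a3=9.469 < 12.047 ≤ a1+…+a4=26.668 → R4 fires; X=6 P=7 G=14 Q=8 R=3
Draw 8: a1=1.251, a2=3.096, a3=4.512, a4=15.876, a5=2.940, a0=27.675; τ=−ln(0.4674)/27.675=0.027 → t=0.203; u2·a0=0.7047·27.675=19.503; a1+…+a3=8.859 < 19.503 ≤ a1+…+a4=24.735 → R4 fires; X=5 P=7 G=15 Q=9 R=3
Draw 9: a1=1.251, a2=2.580, a3=4.230, a4=14.175, a5=2.940, a0=25.176; τ=−ln(0.4780)/25.176=0.029 → t=0.232; u2·a0=0.1587·25.176=3.995; a1+a2=3.831 < 3.995 ≤ a1+…+a3=8.061 → R3 fires; X=4 P=7 G=17 Q=8 R=4
Draw 10: a1=1.668, a2=2.752, a3=3.008, a4=12.852, a5=2.940, a0=23.220; τ=−ln(0.5393)/23.220=0.027 → t=0.259 > T=0.24: stop.
Read off P at T=0.24: 7

P at T = 7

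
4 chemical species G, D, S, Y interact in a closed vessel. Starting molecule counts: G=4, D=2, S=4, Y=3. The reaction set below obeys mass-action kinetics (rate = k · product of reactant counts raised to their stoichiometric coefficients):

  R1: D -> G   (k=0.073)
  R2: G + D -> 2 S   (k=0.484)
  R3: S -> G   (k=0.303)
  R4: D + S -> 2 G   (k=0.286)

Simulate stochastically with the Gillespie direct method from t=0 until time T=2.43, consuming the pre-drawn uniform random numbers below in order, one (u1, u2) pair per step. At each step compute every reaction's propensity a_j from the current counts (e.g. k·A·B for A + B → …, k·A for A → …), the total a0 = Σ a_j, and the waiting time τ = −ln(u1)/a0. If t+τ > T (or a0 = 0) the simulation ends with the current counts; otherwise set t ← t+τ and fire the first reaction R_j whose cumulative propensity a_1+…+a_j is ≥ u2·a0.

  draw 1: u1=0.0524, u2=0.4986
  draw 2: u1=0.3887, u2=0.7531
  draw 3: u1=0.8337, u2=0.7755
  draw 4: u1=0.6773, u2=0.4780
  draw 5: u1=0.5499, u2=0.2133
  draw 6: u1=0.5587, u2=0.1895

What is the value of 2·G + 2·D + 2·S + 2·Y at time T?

Check how each reaction changes W = 2·G + 2·D + 2·S + 2·Y (weight of products minus weight of reactants):
R1: D -> G: (2·1) − (2·1) = 2 − 2 = 0
R2: G + D -> 2 S: (2·2) − (2·1 + 2·1) = 4 − 4 = 0
R3: S -> G: (2·1) − (2·1) = 2 − 2 = 0
R4: D + S -> 2 G: (2·2) − (2·1 + 2·1) = 4 − 4 = 0
Every reaction leaves W unchanged, so W is conserved and no simulation is needed: W(T) = W(0) = 2·4 + 2·2 + 2·4 + 2·3 = 26

Value at T = 26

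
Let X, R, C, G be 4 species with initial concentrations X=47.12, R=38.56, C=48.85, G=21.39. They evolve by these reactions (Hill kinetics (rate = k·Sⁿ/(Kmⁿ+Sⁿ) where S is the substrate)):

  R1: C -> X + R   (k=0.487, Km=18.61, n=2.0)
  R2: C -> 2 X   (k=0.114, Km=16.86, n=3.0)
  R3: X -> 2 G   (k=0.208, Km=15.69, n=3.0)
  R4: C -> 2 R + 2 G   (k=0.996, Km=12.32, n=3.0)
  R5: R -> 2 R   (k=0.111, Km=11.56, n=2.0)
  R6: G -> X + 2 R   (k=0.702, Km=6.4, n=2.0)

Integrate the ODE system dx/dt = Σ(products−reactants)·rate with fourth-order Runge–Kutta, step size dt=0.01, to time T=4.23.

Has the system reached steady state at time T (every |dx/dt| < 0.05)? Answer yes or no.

Steady state at T: no

RK4 with dt=0.01: 423 steps to T=4.23. Trajectory (selected grid times):
t=0.00: X=47.12 R=38.56 C=48.85 G=21.39
t=0.47: X=47.63 R=40.34 C=48.14 G=22.20
t=0.94: X=48.14 R=42.11 C=47.43 G=23.00
t=1.41: X=48.66 R=43.89 C=46.72 G=23.80
t=1.88: X=49.17 R=45.68 C=46.01 G=24.60
t=2.35: X=49.68 R=47.46 C=45.31 G=25.40
t=2.82: X=50.20 R=49.24 C=44.60 G=26.20
t=3.29: X=50.71 R=51.03 C=43.90 G=26.99
t=3.76: X=51.22 R=52.81 C=43.19 G=27.78
t=4.23: X=51.73 R=54.60 C=42.49 G=28.57
Rates at T: R1=0.4086, R2=0.1073, R3=0.2024, R4=0.9723, R5=0.1062, R6=0.6685
dx/dt at T (Σ net stoichiometry × rate): X=+1.0893, R=+3.7964, C=-1.4882, G=+1.6809
Largest |dx/dt| is |+3.7964| (R) ≥ 0.05 → not steady.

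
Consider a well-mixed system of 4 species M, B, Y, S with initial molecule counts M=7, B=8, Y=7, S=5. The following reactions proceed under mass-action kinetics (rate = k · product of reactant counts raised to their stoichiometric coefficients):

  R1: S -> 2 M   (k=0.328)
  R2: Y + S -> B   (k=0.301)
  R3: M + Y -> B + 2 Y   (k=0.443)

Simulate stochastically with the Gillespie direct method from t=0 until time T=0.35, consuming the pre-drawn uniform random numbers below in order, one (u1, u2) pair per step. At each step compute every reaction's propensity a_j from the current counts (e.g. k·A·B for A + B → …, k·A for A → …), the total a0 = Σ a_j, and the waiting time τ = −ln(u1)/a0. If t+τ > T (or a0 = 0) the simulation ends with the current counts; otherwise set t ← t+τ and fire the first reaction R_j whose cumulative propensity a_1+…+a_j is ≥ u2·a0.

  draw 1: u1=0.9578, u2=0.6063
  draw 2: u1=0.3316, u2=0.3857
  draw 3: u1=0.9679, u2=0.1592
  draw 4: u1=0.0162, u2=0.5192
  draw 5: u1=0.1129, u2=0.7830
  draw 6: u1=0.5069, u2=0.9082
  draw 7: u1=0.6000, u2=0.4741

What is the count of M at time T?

t=0.000: M=7 B=8 Y=7 S=5
Draw 1: a1=1.640, a2=10.535, a3=21.707, a0=33.882; τ=−ln(0.9578)/33.882=0.001 → t=0.001; u2·a0=0.6063·33.882=20.543; a1+a2=12.175 < 20.543 ≤ a1+…+a3=33.882 → R3 fires; M=6 B=9 Y=8 S=5
Draw 2: a1=1.640, a2=12.040, a3=21.264, a0=34.944; τ=−ln(0.3316)/34.944=0.032 → t=0.033; u2·a0=0.3857·34.944=13.478; a1=1.640 < 13.478 ≤ a1+a2=13.680 → R2 fires; M=6 B=10 Y=7 S=4
Draw 3: a1=1.312, a2=8.428, a3=18.606, a0=28.346; τ=−ln(0.9679)/28.346=0.001 → t=0.034; u2·a0=0.1592·28.346=4.513; a1=1.312 < 4.513 ≤ a1+a2=9.740 → R2 fires; M=6 B=11 Y=6 S=3
Draw 4: a1=0.984, a2=5.418, a3=15.948, a0=22.350; τ=−ln(0.0162)/22.350=0.184 → t=0.218; u2·a0=0.5192·22.350=11.604; a1+a2=6.402 < 11.604 ≤ a1+…+a3=22.350 → R3 fires; M=5 B=12 Y=7 S=3
Draw 5: a1=0.984, a2=6.321, a3=15.505, a0=22.810; τ=−ln(0.1129)/22.810=0.096 → t=0.314; u2·a0=0.7830·22.810=17.860; a1+a2=7.305 < 17.860 ≤ a1+…+a3=22.810 → R3 fires; M=4 B=13 Y=8 S=3
Draw 6: a1=0.984, a2=7.224, a3=14.176, a0=22.384; τ=−ln(0.5069)/22.384=0.030 → t=0.344; u2·a0=0.9082·22.384=20.329; a1+a2=8.208 < 20.329 ≤ a1+…+a3=22.384 → R3 fires; M=3 B=14 Y=9 S=3
Draw 7: a1=0.984, a2=8.127, a3=11.961, a0=21.072; τ=−ln(0.6000)/21.072=0.024 → t=0.369 > T=0.35: stop.
Read off M at T=0.35: 3

M at T = 3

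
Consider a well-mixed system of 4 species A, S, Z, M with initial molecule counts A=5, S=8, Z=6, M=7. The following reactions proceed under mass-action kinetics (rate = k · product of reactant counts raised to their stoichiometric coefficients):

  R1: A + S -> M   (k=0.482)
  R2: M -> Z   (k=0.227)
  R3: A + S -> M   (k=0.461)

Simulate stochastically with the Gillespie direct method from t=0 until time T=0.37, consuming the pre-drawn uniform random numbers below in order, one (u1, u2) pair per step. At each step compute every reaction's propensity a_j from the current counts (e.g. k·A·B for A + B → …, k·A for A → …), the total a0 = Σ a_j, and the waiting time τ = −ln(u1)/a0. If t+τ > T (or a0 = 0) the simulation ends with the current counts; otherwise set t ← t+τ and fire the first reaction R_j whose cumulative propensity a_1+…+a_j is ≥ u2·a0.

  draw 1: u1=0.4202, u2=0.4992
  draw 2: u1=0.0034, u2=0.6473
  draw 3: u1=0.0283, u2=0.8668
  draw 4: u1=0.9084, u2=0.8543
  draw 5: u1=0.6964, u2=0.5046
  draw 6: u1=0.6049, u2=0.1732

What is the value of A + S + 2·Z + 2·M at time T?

Value at T = 39

Check how each reaction changes W = A + S + 2·Z + 2·M (weight of products minus weight of reactants):
R1: A + S -> M: (2·1) − (1·1 + 1·1) = 2 − 2 = 0
R2: M -> Z: (2·1) − (2·1) = 2 − 2 = 0
R3: A + S -> M: (2·1) − (1·1 + 1·1) = 2 − 2 = 0
Every reaction leaves W unchanged, so W is conserved and no simulation is needed: W(T) = W(0) = 5 + 8 + 2·6 + 2·7 = 39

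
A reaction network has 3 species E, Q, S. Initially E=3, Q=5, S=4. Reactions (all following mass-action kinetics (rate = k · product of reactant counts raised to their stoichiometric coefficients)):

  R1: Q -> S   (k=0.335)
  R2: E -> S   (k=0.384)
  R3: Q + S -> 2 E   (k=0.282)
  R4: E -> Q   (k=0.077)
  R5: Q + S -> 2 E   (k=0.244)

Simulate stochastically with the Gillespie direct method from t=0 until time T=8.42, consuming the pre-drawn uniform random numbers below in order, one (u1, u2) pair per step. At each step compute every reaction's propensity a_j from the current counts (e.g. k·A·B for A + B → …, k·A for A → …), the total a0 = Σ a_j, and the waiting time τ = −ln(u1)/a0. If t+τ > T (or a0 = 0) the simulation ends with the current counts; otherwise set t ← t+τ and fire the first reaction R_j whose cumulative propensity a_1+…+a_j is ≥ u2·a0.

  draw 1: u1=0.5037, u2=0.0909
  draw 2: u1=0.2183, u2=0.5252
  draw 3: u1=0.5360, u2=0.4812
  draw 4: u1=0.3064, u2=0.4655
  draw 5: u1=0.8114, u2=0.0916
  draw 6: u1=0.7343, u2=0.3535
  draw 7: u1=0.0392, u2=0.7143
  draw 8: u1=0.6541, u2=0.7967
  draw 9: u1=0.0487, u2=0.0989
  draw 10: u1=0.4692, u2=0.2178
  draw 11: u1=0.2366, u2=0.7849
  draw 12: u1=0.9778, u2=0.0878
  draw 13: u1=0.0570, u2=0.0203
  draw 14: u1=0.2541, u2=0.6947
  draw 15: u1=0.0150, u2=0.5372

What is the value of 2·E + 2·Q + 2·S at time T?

Check how each reaction changes W = 2·E + 2·Q + 2·S (weight of products minus weight of reactants):
R1: Q -> S: (2·1) − (2·1) = 2 − 2 = 0
R2: E -> S: (2·1) − (2·1) = 2 − 2 = 0
R3: Q + S -> 2 E: (2·2) − (2·1 + 2·1) = 4 − 4 = 0
R4: E -> Q: (2·1) − (2·1) = 2 − 2 = 0
R5: Q + S -> 2 E: (2·2) − (2·1 + 2·1) = 4 − 4 = 0
Every reaction leaves W unchanged, so W is conserved and no simulation is needed: W(T) = W(0) = 2·3 + 2·5 + 2·4 = 24

Value at T = 24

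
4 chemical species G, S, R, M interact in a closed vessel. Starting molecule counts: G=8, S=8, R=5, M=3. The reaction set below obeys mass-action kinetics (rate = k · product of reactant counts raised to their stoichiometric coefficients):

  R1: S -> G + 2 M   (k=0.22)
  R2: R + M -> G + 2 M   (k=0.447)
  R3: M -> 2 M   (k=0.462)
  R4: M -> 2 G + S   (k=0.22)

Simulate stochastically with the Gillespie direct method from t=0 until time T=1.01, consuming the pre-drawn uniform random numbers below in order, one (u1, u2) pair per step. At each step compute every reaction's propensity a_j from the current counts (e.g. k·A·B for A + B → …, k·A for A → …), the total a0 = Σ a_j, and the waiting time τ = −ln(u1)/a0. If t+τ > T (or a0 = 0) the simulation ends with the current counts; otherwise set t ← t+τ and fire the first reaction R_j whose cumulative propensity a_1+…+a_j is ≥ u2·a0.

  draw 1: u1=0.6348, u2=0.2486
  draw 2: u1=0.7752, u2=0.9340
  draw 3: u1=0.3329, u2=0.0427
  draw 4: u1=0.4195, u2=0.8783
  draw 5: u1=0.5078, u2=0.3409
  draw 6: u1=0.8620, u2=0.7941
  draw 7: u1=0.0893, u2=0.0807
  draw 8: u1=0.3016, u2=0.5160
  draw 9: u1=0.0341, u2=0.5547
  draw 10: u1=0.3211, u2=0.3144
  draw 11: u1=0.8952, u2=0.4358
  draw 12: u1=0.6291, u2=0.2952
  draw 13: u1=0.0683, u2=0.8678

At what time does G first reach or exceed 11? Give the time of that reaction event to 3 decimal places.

Threshold first reached at t = 0.065

t=0.000: G=8 S=8 R=5 M=3
Draw 1: a1=1.760, a2=6.705, a3=1.386, a4=0.660, a0=10.511; τ=−ln(0.6348)/10.511=0.043 → t=0.043; u2·a0=0.2486·10.511=2.613; a1=1.760 < 2.613 ≤ a1+a2=8.465 → R2 fires; G=9 S=8 R=4 M=4
Draw 2: a1=1.760, a2=7.152, a3=1.848, a4=0.880, a0=11.640; τ=−ln(0.7752)/11.640=0.022 → t=0.065; u2·a0=0.9340·11.640=10.872; a1+…+a3=10.760 < 10.872 ≤ a1+…+a4=11.640 → R4 fires; G=11 S=9 R=4 M=3
Draw 3: a1=1.980, a2=5.364, a3=1.386, a4=0.660, a0=9.390; τ=−ln(0.3329)/9.390=0.117 → t=0.182; u2·a0=0.0427·9.390=0.401 ≤ a1=1.980 → R1 fires; G=12 S=8 R=4 M=5
Draw 4: a1=1.760, a2=8.940, a3=2.310, a4=1.100, a0=14.110; τ=−ln(0.4195)/14.110=0.062 → t=0.244; u2·a0=0.8783·14.110=12.393; a1+a2=10.700 < 12.393 ≤ a1+…+a3=13.010 → R3 fires; G=12 S=8 R=4 M=6
Draw 5: a1=1.760, a2=10.728, a3=2.772, a4=1.320, a0=16.580; τ=−ln(0.5078)/16.580=0.041 → t=0.285; u2·a0=0.3409·16.580=5.652; a1=1.760 < 5.652 ≤ a1+a2=12.488 → R2 fires; G=13 S=8 R=3 M=7
Draw 6: a1=1.760, a2=9.387, a3=3.234, a4=1.540, a0=15.921; τ=−ln(0.8620)/15.921=0.009 → t=0.294; u2·a0=0.7941·15.921=12.643; a1+a2=11.147 < 12.643 ≤ a1+…+a3=14.381 → R3 fires; G=13 S=8 R=3 M=8
Draw 7: a1=1.760, a2=10.728, a3=3.696, a4=1.760, a0=17.944; τ=−ln(0.0893)/17.944=0.135 → t=0.429; u2·a0=0.0807·17.944=1.448 ≤ a1=1.760 → R1 fires; G=14 S=7 R=3 M=10
Draw 8: a1=1.540, a2=13.410, a3=4.620, a4=2.200, a0=21.770; τ=−ln(0.3016)/21.770=0.055 → t=0.484; u2·a0=0.5160·21.770=11.233; a1=1.540 < 11.233 ≤ a1+a2=14.950 → R2 fires; G=15 S=7 R=2 M=11
Draw 9: a1=1.540, a2=9.834, a3=5.082, a4=2.420, a0=18.876; τ=−ln(0.0341)/18.876=0.179 → t=0.663; u2·a0=0.5547·18.876=10.471; a1=1.540 < 10.471 ≤ a1+a2=11.374 → R2 fires; G=16 S=7 R=1 M=12
Draw 10: a1=1.540, a2=5.364, a3=5.544, a4=2.640, a0=15.088; τ=−ln(0.3211)/15.088=0.075 → t=0.738; u2·a0=0.3144·15.088=4.744; a1=1.540 < 4.744 ≤ a1+a2=6.904 → R2 fires; G=17 S=7 R=0 M=13
Draw 11: a1=1.540, a2=0.000, a3=6.006, a4=2.860, a0=10.406; τ=−ln(0.8952)/10.406=0.011 → t=0.749; u2·a0=0.4358·10.406=4.535; a1+a2=1.540 < 4.535 ≤ a1+…+a3=7.546 → R3 fires; G=17 S=7 R=0 M=14
Draw 12: a1=1.540, a2=0.000, a3=6.468, a4=3.080, a0=11.088; τ=−ln(0.6291)/11.088=0.042 → t=0.790; u2·a0=0.2952·11.088=3.273; a1+a2=1.540 < 3.273 ≤ a1+…+a3=8.008 → R3 fires; G=17 S=7 R=0 M=15
Draw 13: a1=1.540, a2=0.000, a3=6.930, a4=3.300, a0=11.770; τ=−ln(0.0683)/11.770=0.228 → t=1.018 > T=1.01: stop.
G first becomes ≥ 11 when it reaches 11 at the event at t=0.065.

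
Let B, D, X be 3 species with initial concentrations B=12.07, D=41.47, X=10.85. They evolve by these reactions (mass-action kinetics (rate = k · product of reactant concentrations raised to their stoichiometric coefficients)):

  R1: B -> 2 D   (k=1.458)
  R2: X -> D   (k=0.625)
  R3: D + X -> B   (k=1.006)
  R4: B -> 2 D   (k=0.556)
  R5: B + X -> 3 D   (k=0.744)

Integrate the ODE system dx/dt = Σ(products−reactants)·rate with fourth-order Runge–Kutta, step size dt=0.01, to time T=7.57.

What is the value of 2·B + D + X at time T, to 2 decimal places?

Check how each reaction changes W = 2·B + D + X (weight of products minus weight of reactants):
R1: B -> 2 D: (1·2) − (2·1) = 2 − 2 = 0
R2: X -> D: (1·1) − (1·1) = 1 − 1 = 0
R3: D + X -> B: (2·1) − (1·1 + 1·1) = 2 − 2 = 0
R4: B -> 2 D: (1·2) − (2·1) = 2 − 2 = 0
R5: B + X -> 3 D: (1·3) − (2·1 + 1·1) = 3 − 3 = 0
Every reaction leaves W unchanged, so W is conserved and no simulation is needed: W(T) = W(0) = 2·12.07 + 41.47 + 10.85 = 76.46

Value at T = 76.46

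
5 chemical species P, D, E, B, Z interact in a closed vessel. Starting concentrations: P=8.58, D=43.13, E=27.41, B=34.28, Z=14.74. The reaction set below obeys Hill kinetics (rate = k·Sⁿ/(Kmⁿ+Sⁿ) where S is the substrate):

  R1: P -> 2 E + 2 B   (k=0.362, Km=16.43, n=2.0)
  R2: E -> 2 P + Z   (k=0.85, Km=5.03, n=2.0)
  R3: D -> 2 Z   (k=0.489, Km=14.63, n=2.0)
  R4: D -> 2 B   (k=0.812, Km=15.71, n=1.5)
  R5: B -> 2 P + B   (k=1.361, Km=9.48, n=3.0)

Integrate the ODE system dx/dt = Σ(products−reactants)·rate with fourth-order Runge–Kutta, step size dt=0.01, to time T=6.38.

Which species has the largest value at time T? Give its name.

Dominant species at T: B

RK4 with dt=0.01: 638 steps to T=6.38. Trajectory (selected grid times):
t=0.00: P=8.58 D=43.13 E=27.41 B=34.28 Z=14.74
t=0.71: P=11.57 D=42.35 E=26.97 B=35.36 Z=15.95
t=1.42: P=14.54 D=41.57 E=26.58 B=36.50 Z=17.15
t=2.13: P=17.48 D=40.79 E=26.25 B=37.68 Z=18.35
t=2.84: P=20.40 D=40.02 E=25.96 B=38.90 Z=19.54
t=3.54: P=23.26 D=39.27 E=25.71 B=40.14 Z=20.72
t=4.25: P=26.15 D=38.50 E=25.49 B=41.41 Z=21.91
t=4.96: P=29.04 D=37.75 E=25.29 B=42.70 Z=23.09
t=5.67: P=31.91 D=36.99 E=25.10 B=44.01 Z=24.28
t=6.38: P=34.78 D=36.24 E=24.94 B=45.32 Z=25.45
At T=6.38: P=34.78 D=36.24 E=24.94 B=45.32 Z=25.45; the largest is B.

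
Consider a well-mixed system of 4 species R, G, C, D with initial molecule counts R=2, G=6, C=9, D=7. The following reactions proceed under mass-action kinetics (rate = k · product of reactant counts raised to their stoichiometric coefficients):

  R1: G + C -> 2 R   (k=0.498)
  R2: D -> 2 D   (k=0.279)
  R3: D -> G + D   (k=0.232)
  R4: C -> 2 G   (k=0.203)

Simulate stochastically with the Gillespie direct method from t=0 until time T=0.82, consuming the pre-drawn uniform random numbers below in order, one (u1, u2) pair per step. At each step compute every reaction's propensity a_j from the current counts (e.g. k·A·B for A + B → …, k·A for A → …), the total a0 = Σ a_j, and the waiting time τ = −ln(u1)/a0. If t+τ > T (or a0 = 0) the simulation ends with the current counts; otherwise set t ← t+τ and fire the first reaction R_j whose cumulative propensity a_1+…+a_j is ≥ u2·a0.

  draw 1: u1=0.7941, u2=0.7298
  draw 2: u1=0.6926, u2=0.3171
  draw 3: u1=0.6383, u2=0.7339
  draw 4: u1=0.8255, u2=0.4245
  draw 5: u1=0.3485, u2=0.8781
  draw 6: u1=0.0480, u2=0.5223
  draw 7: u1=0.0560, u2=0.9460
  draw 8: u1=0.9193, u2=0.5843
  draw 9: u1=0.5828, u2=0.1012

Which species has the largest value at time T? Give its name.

Dominant species at T: R

t=0.000: R=2 G=6 C=9 D=7
Draw 1: a1=26.892, a2=1.953, a3=1.624, a4=1.827, a0=32.296; τ=−ln(0.7941)/32.296=0.007 → t=0.007; u2·a0=0.7298·32.296=23.570 ≤ a1=26.892 → R1 fires; R=4 G=5 C=8 D=7
Draw 2: a1=19.920, a2=1.953, a3=1.624, a4=1.624, a0=25.121; τ=−ln(0.6926)/25.121=0.015 → t=0.022; u2·a0=0.3171·25.121=7.966 ≤ a1=19.920 → R1 fires; R=6 G=4 C=7 D=7
Draw 3: a1=13.944, a2=1.953, a3=1.624, a4=1.421, a0=18.942; τ=−ln(0.6383)/18.942=0.024 → t=0.045; u2·a0=0.7339·18.942=13.902 ≤ a1=13.944 → R1 fires; R=8 G=3 C=6 D=7
Draw 4: a1=8.964, a2=1.953, a3=1.624, a4=1.218, a0=13.759; τ=−ln(0.8255)/13.759=0.014 → t=0.059; u2·a0=0.4245·13.759=5.841 ≤ a1=8.964 → R1 fires; R=10 G=2 C=5 D=7
Draw 5: a1=4.980, a2=1.953, a3=1.624, a4=1.015, a0=9.572; τ=−ln(0.3485)/9.572=0.110 → t=0.170; u2·a0=0.8781·9.572=8.405; a1+a2=6.933 < 8.405 ≤ a1+…+a3=8.557 → R3 fires; R=10 G=3 C=5 D=7
Draw 6: a1=7.470, a2=1.953, a3=1.624, a4=1.015, a0=12.062; τ=−ln(0.0480)/12.062=0.252 → t=0.421; u2·a0=0.5223·12.062=6.300 ≤ a1=7.470 → R1 fires; R=12 G=2 C=4 D=7
Draw 7: a1=3.984, a2=1.953, a3=1.624, a4=0.812, a0=8.373; τ=−ln(0.0560)/8.373=0.344 → t=0.766; u2·a0=0.9460·8.373=7.921; a1+…+a3=7.561 < 7.921 ≤ a1+…+a4=8.373 → R4 fires; R=12 G=4 C=3 D=7
Draw 8: a1=5.976, a2=1.953, a3=1.624, a4=0.609, a0=10.162; τ=−ln(0.9193)/10.162=0.008 → t=0.774; u2·a0=0.5843·10.162=5.938 ≤ a1=5.976 → R1 fires; R=14 G=3 C=2 D=7
Draw 9: a1=2.988, a2=1.953, a3=1.624, a4=0.406, a0=6.971; τ=−ln(0.5828)/6.971=0.077 → t=0.851 > T=0.82: stop.
At T=0.82: R=14 G=3 C=2 D=7; the largest is R.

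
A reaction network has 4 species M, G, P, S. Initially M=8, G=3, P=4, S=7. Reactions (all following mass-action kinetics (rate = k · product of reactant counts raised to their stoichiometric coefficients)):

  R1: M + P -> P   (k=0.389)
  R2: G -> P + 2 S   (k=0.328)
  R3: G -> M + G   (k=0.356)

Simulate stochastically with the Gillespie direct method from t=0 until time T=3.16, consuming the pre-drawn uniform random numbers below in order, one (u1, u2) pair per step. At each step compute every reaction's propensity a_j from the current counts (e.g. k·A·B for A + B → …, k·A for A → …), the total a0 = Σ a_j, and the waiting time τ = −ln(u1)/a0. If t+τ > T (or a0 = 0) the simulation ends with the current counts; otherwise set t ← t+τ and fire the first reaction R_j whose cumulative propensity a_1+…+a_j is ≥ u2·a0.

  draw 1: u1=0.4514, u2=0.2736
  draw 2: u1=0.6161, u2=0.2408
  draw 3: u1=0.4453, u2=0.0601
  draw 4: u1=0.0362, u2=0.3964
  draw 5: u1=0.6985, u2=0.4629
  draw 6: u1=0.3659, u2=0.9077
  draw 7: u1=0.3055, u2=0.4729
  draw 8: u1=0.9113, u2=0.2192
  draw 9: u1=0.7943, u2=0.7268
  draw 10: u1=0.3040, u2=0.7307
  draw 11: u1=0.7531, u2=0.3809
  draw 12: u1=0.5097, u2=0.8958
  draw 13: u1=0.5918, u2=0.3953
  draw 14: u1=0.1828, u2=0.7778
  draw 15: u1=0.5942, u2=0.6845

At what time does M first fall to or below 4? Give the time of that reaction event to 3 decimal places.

t=0.000: M=8 G=3 P=4 S=7
Draw 1: a1=12.448, a2=0.984, a3=1.068, a0=14.500; τ=−ln(0.4514)/14.500=0.055 → t=0.055; u2·a0=0.2736·14.500=3.967 ≤ a1=12.448 → R1 fires; M=7 G=3 P=4 S=7
Draw 2: a1=10.892, a2=0.984, a3=1.068, a0=12.944; τ=−ln(0.6161)/12.944=0.037 → t=0.092; u2·a0=0.2408·12.944=3.117 ≤ a1=10.892 → R1 fires; M=6 G=3 P=4 S=7
Draw 3: a1=9.336, a2=0.984, a3=1.068, a0=11.388; τ=−ln(0.4453)/11.388=0.071 → t=0.163; u2·a0=0.0601·11.388=0.684 ≤ a1=9.336 → R1 fires; M=5 G=3 P=4 S=7
Draw 4: a1=7.780, a2=0.984, a3=1.068, a0=9.832; τ=−ln(0.0362)/9.832=0.338 → t=0.501; u2·a0=0.3964·9.832=3.897 ≤ a1=7.780 → R1 fires; M=4 G=3 P=4 S=7
Draw 5: a1=6.224, a2=0.984, a3=1.068, a0=8.276; τ=−ln(0.6985)/8.276=0.043 → t=0.544; u2·a0=0.4629·8.276=3.831 ≤ a1=6.224 → R1 fires; M=3 G=3 P=4 S=7
Draw 6: a1=4.668, a2=0.984, a3=1.068, a0=6.720; τ=−ln(0.3659)/6.720=0.150 → t=0.694; u2·a0=0.9077·6.720=6.100; a1+a2=5.652 < 6.100 ≤ a1+…+a3=6.720 → R3 fires; M=4 G=3 P=4 S=7
Draw 7: a1=6.224, a2=0.984, a3=1.068, a0=8.276; τ=−ln(0.3055)/8.276=0.143 → t=0.837; u2·a0=0.4729·8.276=3.914 ≤ a1=6.224 → R1 fires; M=3 G=3 P=4 S=7
Draw 8: a1=4.668, a2=0.984, a3=1.068, a0=6.720; τ=−ln(0.9113)/6.720=0.014 → t=0.851; u2·a0=0.2192·6.720=1.473 ≤ a1=4.668 → R1 fires; M=2 G=3 P=4 S=7
Draw 9: a1=3.112, a2=0.984, a3=1.068, a0=5.164; τ=−ln(0.7943)/5.164=0.045 → t=0.896; u2·a0=0.7268·5.164=3.753; a1=3.112 < 3.753 ≤ a1+a2=4.096 → R2 fires; M=2 G=2 P=5 S=9
Draw 10: a1=3.890, a2=0.656, a3=0.712, a0=5.258; τ=−ln(0.3040)/5.258=0.226 → t=1.122; u2·a0=0.7307·5.258=3.842 ≤ a1=3.890 → R1 fires; M=1 G=2 P=5 S=9
Draw 11: a1=1.945, a2=0.656, a3=0.712, a0=3.313; τ=−ln(0.7531)/3.313=0.086 → t=1.208; u2·a0=0.3809·3.313=1.262 ≤ a1=1.945 → R1 fires; M=0 G=2 P=5 S=9
Draw 12: a1=0.000, a2=0.656, a3=0.712, a0=1.368; τ=−ln(0.5097)/1.368=0.493 → t=1.700; u2·a0=0.8958·1.368=1.225; a1+a2=0.656 < 1.225 ≤ a1+…+a3=1.368 → R3 fires; M=1 G=2 P=5 S=9
Draw 13: a1=1.945, a2=0.656, a3=0.712, a0=3.313; τ=−ln(0.5918)/3.313=0.158 → t=1.859; u2·a0=0.3953·3.313=1.310 ≤ a1=1.945 → R1 fires; M=0 G=2 P=5 S=9
Draw 14: a1=0.000, a2=0.656, a3=0.712, a0=1.368; τ=−ln(0.1828)/1.368=1.242 → t=3.101; u2·a0=0.7778·1.368=1.064; a1+a2=0.656 < 1.064 ≤ a1+…+a3=1.368 → R3 fires; M=1 G=2 P=5 S=9
Draw 15: a1=1.945, a2=0.656, a3=0.712, a0=3.313; τ=−ln(0.5942)/3.313=0.157 → t=3.258 > T=3.16: stop.
M first becomes ≤ 4 when it reaches 4 at the event at t=0.501.

Threshold first reached at t = 0.501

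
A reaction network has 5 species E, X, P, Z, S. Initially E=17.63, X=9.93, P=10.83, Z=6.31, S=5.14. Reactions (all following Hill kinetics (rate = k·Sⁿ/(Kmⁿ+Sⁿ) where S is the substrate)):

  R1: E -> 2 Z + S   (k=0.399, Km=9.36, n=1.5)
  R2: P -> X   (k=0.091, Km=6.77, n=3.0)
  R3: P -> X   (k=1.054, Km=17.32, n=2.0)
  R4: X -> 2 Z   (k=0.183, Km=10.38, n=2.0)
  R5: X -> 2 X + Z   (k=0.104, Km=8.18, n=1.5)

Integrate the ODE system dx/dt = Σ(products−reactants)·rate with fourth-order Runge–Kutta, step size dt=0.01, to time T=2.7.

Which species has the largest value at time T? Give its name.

Dominant species at T: E

RK4 with dt=0.01: 270 steps to T=2.7. Trajectory (selected grid times):
t=0.00: E=17.63 X=9.93 P=10.83 Z=6.31 S=5.14
t=0.30: E=17.54 X=10.03 P=10.72 Z=6.55 S=5.23
t=0.60: E=17.46 X=10.13 P=10.61 Z=6.80 S=5.31
t=0.90: E=17.37 X=10.23 P=10.50 Z=7.04 S=5.40
t=1.20: E=17.29 X=10.33 P=10.40 Z=7.28 S=5.48
t=1.50: E=17.20 X=10.42 P=10.29 Z=7.53 S=5.57
t=1.80: E=17.12 X=10.52 P=10.19 Z=7.77 S=5.65
t=2.10: E=17.03 X=10.61 P=10.09 Z=8.02 S=5.74
t=2.40: E=16.95 X=10.70 P=9.99 Z=8.26 S=5.82
t=2.70: E=16.86 X=10.79 P=9.89 Z=8.51 S=5.91
At T=2.7: E=16.86 X=10.79 P=9.89 Z=8.51 S=5.91; the largest is E.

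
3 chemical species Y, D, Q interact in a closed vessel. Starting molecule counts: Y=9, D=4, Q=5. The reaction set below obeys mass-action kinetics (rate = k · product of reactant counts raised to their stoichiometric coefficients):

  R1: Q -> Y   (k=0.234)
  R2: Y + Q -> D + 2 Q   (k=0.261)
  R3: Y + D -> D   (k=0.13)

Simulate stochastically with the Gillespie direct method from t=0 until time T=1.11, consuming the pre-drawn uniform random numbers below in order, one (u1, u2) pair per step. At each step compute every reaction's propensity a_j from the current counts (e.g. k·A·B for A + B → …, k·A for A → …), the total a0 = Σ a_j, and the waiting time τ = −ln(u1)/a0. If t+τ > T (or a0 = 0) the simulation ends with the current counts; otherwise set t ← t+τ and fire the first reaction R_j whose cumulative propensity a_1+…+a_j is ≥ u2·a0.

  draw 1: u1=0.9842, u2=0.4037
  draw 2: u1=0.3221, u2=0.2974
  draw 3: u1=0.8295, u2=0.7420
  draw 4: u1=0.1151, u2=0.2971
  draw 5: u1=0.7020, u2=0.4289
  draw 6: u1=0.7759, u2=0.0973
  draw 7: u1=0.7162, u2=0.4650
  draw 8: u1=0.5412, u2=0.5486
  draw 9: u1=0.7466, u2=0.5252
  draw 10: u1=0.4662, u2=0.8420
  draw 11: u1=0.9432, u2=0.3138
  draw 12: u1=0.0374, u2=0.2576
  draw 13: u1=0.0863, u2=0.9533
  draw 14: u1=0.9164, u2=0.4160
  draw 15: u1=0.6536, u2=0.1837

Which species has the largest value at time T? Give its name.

t=0.000: Y=9 D=4 Q=5
Draw 1: a1=1.170, a2=11.745, a3=4.680, a0=17.595; τ=−ln(0.9842)/17.595=0.001 → t=0.001; u2·a0=0.4037·17.595=7.103; a1=1.170 < 7.103 ≤ a1+a2=12.915 → R2 fires; Y=8 D=5 Q=6
Draw 2: a1=1.404, a2=12.528, a3=5.200, a0=19.132; τ=−ln(0.3221)/19.132=0.059 → t=0.060; u2·a0=0.2974·19.132=5.690; a1=1.404 < 5.690 ≤ a1+a2=13.932 → R2 fires; Y=7 D=6 Q=7
Draw 3: a1=1.638, a2=12.789, a3=5.460, a0=19.887; τ=−ln(0.8295)/19.887=0.009 → t=0.070; u2·a0=0.7420·19.887=14.756; a1+a2=14.427 < 14.756 ≤ a1+…+a3=19.887 → R3 fires; Y=6 D=6 Q=7
Draw 4: a1=1.638, a2=10.962, a3=4.680, a0=17.280; τ=−ln(0.1151)/17.280=0.125 → t=0.195; u2·a0=0.2971·17.280=5.134; a1=1.638 < 5.134 ≤ a1+a2=12.600 → R2 fires; Y=5 D=7 Q=8
Draw 5: a1=1.872, a2=10.440, a3=4.550, a0=16.862; τ=−ln(0.7020)/16.862=0.021 → t=0.216; u2·a0=0.4289·16.862=7.232; a1=1.872 < 7.232 ≤ a1+a2=12.312 → R2 fires; Y=4 D=8 Q=9
Draw 6: a1=2.106, a2=9.396, a3=4.160, a0=15.662; τ=−ln(0.7759)/15.662=0.016 → t=0.232; u2·a0=0.0973·15.662=1.524 ≤ a1=2.106 → R1 fires; Y=5 D=8 Q=8
Draw 7: a1=1.872, a2=10.440, a3=5.200, a0=17.512; τ=−ln(0.7162)/17.512=0.019 → t=0.251; u2·a0=0.4650·17.512=8.143; a1=1.872 < 8.143 ≤ a1+a2=12.312 → R2 fires; Y=4 D=9 Q=9
Draw 8: a1=2.106, a2=9.396, a3=4.680, a0=16.182; τ=−ln(0.5412)/16.182=0.038 → t=0.289; u2·a0=0.5486·16.182=8.877; a1=2.106 < 8.877 ≤ a1+a2=11.502 → R2 fires; Y=3 D=10 Q=10
Draw 9: a1=2.340, a2=7.830, a3=3.900, a0=14.070; τ=−ln(0.7466)/14.070=0.021 → t=0.310; u2·a0=0.5252·14.070=7.390; a1=2.340 < 7.390 ≤ a1+a2=10.170 → R2 fires; Y=2 D=11 Q=11
Draw 10: a1=2.574, a2=5.742, a3=2.860, a0=11.176; τ=−ln(0.4662)/11.176=0.068 → t=0.378; u2·a0=0.8420·11.176=9.410; a1+a2=8.316 < 9.410 ≤ a1+…+a3=11.176 → R3 fires; Y=1 D=11 Q=11
Draw 11: a1=2.574, a2=2.871, a3=1.430, a0=6.875; τ=−ln(0.9432)/6.875=0.009 → t=0.386; u2·a0=0.3138·6.875=2.157 ≤ a1=2.574 → R1 fires; Y=2 D=11 Q=10
Draw 12: a1=2.340, a2=5.220, a3=2.860, a0=10.420; τ=−ln(0.0374)/10.420=0.315 → t=0.702; u2·a0=0.2576·10.420=2.684; a1=2.340 < 2.684 ≤ a1+a2=7.560 → R2 fires; Y=1 D=12 Q=11
Draw 13: a1=2.574, a2=2.871, a3=1.560, a0=7.005; τ=−ln(0.0863)/7.005=0.350 → t=1.051; u2·a0=0.9533·7.005=6.678; a1+a2=5.445 < 6.678 ≤ a1+…+a3=7.005 → R3 fires; Y=0 D=12 Q=11
Draw 14: a1=2.574, a2=0.000, a3=0.000, a0=2.574; τ=−ln(0.9164)/2.574=0.034 → t=1.085; u2·a0=0.4160·2.574=1.071 ≤ a1=2.574 → R1 fires; Y=1 D=12 Q=10
Draw 15: a1=2.340, a2=2.610, a3=1.560, a0=6.510; τ=−ln(0.6536)/6.510=0.065 → t=1.151 > T=1.11: stop.
At T=1.11: Y=1 D=12 Q=10; the largest is D.

Dominant species at T: D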